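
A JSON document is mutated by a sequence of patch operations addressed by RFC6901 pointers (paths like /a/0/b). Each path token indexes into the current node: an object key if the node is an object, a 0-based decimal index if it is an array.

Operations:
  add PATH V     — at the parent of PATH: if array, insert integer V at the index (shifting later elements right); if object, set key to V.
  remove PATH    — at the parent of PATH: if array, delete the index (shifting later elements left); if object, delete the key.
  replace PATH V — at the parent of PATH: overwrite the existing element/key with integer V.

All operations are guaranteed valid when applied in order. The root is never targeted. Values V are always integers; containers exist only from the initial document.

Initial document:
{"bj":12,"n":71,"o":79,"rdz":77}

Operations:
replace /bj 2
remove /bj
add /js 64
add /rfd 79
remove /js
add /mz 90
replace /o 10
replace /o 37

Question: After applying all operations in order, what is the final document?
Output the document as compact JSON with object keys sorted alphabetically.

After op 1 (replace /bj 2): {"bj":2,"n":71,"o":79,"rdz":77}
After op 2 (remove /bj): {"n":71,"o":79,"rdz":77}
After op 3 (add /js 64): {"js":64,"n":71,"o":79,"rdz":77}
After op 4 (add /rfd 79): {"js":64,"n":71,"o":79,"rdz":77,"rfd":79}
After op 5 (remove /js): {"n":71,"o":79,"rdz":77,"rfd":79}
After op 6 (add /mz 90): {"mz":90,"n":71,"o":79,"rdz":77,"rfd":79}
After op 7 (replace /o 10): {"mz":90,"n":71,"o":10,"rdz":77,"rfd":79}
After op 8 (replace /o 37): {"mz":90,"n":71,"o":37,"rdz":77,"rfd":79}

Answer: {"mz":90,"n":71,"o":37,"rdz":77,"rfd":79}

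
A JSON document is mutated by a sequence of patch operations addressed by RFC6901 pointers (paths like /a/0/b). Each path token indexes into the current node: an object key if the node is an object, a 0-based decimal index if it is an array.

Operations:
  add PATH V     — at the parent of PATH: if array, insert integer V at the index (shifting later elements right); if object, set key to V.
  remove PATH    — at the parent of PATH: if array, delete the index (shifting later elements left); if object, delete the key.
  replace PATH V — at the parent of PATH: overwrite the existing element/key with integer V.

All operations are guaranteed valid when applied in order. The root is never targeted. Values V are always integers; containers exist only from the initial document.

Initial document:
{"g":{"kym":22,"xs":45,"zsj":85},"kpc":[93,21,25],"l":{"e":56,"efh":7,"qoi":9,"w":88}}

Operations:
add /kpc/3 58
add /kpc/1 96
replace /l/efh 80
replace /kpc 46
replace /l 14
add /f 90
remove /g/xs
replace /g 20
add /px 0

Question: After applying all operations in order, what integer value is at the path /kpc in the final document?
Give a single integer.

Answer: 46

Derivation:
After op 1 (add /kpc/3 58): {"g":{"kym":22,"xs":45,"zsj":85},"kpc":[93,21,25,58],"l":{"e":56,"efh":7,"qoi":9,"w":88}}
After op 2 (add /kpc/1 96): {"g":{"kym":22,"xs":45,"zsj":85},"kpc":[93,96,21,25,58],"l":{"e":56,"efh":7,"qoi":9,"w":88}}
After op 3 (replace /l/efh 80): {"g":{"kym":22,"xs":45,"zsj":85},"kpc":[93,96,21,25,58],"l":{"e":56,"efh":80,"qoi":9,"w":88}}
After op 4 (replace /kpc 46): {"g":{"kym":22,"xs":45,"zsj":85},"kpc":46,"l":{"e":56,"efh":80,"qoi":9,"w":88}}
After op 5 (replace /l 14): {"g":{"kym":22,"xs":45,"zsj":85},"kpc":46,"l":14}
After op 6 (add /f 90): {"f":90,"g":{"kym":22,"xs":45,"zsj":85},"kpc":46,"l":14}
After op 7 (remove /g/xs): {"f":90,"g":{"kym":22,"zsj":85},"kpc":46,"l":14}
After op 8 (replace /g 20): {"f":90,"g":20,"kpc":46,"l":14}
After op 9 (add /px 0): {"f":90,"g":20,"kpc":46,"l":14,"px":0}
Value at /kpc: 46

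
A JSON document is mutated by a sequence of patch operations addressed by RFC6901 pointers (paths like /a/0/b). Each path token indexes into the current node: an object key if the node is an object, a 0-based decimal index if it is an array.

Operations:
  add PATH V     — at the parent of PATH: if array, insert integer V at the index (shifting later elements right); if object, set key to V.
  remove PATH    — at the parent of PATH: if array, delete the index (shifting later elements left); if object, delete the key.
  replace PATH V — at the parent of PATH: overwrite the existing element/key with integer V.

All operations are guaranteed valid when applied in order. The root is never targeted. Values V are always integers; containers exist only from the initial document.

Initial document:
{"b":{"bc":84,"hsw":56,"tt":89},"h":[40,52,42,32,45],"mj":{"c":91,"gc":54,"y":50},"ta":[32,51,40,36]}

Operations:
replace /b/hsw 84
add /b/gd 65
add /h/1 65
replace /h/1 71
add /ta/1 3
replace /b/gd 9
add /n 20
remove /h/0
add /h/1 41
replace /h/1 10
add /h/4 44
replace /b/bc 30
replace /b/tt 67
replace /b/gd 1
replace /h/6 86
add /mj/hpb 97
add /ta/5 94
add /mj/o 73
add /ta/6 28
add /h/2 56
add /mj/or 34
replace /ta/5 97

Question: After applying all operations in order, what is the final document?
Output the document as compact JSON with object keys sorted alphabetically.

Answer: {"b":{"bc":30,"gd":1,"hsw":84,"tt":67},"h":[71,10,56,52,42,44,32,86],"mj":{"c":91,"gc":54,"hpb":97,"o":73,"or":34,"y":50},"n":20,"ta":[32,3,51,40,36,97,28]}

Derivation:
After op 1 (replace /b/hsw 84): {"b":{"bc":84,"hsw":84,"tt":89},"h":[40,52,42,32,45],"mj":{"c":91,"gc":54,"y":50},"ta":[32,51,40,36]}
After op 2 (add /b/gd 65): {"b":{"bc":84,"gd":65,"hsw":84,"tt":89},"h":[40,52,42,32,45],"mj":{"c":91,"gc":54,"y":50},"ta":[32,51,40,36]}
After op 3 (add /h/1 65): {"b":{"bc":84,"gd":65,"hsw":84,"tt":89},"h":[40,65,52,42,32,45],"mj":{"c":91,"gc":54,"y":50},"ta":[32,51,40,36]}
After op 4 (replace /h/1 71): {"b":{"bc":84,"gd":65,"hsw":84,"tt":89},"h":[40,71,52,42,32,45],"mj":{"c":91,"gc":54,"y":50},"ta":[32,51,40,36]}
After op 5 (add /ta/1 3): {"b":{"bc":84,"gd":65,"hsw":84,"tt":89},"h":[40,71,52,42,32,45],"mj":{"c":91,"gc":54,"y":50},"ta":[32,3,51,40,36]}
After op 6 (replace /b/gd 9): {"b":{"bc":84,"gd":9,"hsw":84,"tt":89},"h":[40,71,52,42,32,45],"mj":{"c":91,"gc":54,"y":50},"ta":[32,3,51,40,36]}
After op 7 (add /n 20): {"b":{"bc":84,"gd":9,"hsw":84,"tt":89},"h":[40,71,52,42,32,45],"mj":{"c":91,"gc":54,"y":50},"n":20,"ta":[32,3,51,40,36]}
After op 8 (remove /h/0): {"b":{"bc":84,"gd":9,"hsw":84,"tt":89},"h":[71,52,42,32,45],"mj":{"c":91,"gc":54,"y":50},"n":20,"ta":[32,3,51,40,36]}
After op 9 (add /h/1 41): {"b":{"bc":84,"gd":9,"hsw":84,"tt":89},"h":[71,41,52,42,32,45],"mj":{"c":91,"gc":54,"y":50},"n":20,"ta":[32,3,51,40,36]}
After op 10 (replace /h/1 10): {"b":{"bc":84,"gd":9,"hsw":84,"tt":89},"h":[71,10,52,42,32,45],"mj":{"c":91,"gc":54,"y":50},"n":20,"ta":[32,3,51,40,36]}
After op 11 (add /h/4 44): {"b":{"bc":84,"gd":9,"hsw":84,"tt":89},"h":[71,10,52,42,44,32,45],"mj":{"c":91,"gc":54,"y":50},"n":20,"ta":[32,3,51,40,36]}
After op 12 (replace /b/bc 30): {"b":{"bc":30,"gd":9,"hsw":84,"tt":89},"h":[71,10,52,42,44,32,45],"mj":{"c":91,"gc":54,"y":50},"n":20,"ta":[32,3,51,40,36]}
After op 13 (replace /b/tt 67): {"b":{"bc":30,"gd":9,"hsw":84,"tt":67},"h":[71,10,52,42,44,32,45],"mj":{"c":91,"gc":54,"y":50},"n":20,"ta":[32,3,51,40,36]}
After op 14 (replace /b/gd 1): {"b":{"bc":30,"gd":1,"hsw":84,"tt":67},"h":[71,10,52,42,44,32,45],"mj":{"c":91,"gc":54,"y":50},"n":20,"ta":[32,3,51,40,36]}
After op 15 (replace /h/6 86): {"b":{"bc":30,"gd":1,"hsw":84,"tt":67},"h":[71,10,52,42,44,32,86],"mj":{"c":91,"gc":54,"y":50},"n":20,"ta":[32,3,51,40,36]}
After op 16 (add /mj/hpb 97): {"b":{"bc":30,"gd":1,"hsw":84,"tt":67},"h":[71,10,52,42,44,32,86],"mj":{"c":91,"gc":54,"hpb":97,"y":50},"n":20,"ta":[32,3,51,40,36]}
After op 17 (add /ta/5 94): {"b":{"bc":30,"gd":1,"hsw":84,"tt":67},"h":[71,10,52,42,44,32,86],"mj":{"c":91,"gc":54,"hpb":97,"y":50},"n":20,"ta":[32,3,51,40,36,94]}
After op 18 (add /mj/o 73): {"b":{"bc":30,"gd":1,"hsw":84,"tt":67},"h":[71,10,52,42,44,32,86],"mj":{"c":91,"gc":54,"hpb":97,"o":73,"y":50},"n":20,"ta":[32,3,51,40,36,94]}
After op 19 (add /ta/6 28): {"b":{"bc":30,"gd":1,"hsw":84,"tt":67},"h":[71,10,52,42,44,32,86],"mj":{"c":91,"gc":54,"hpb":97,"o":73,"y":50},"n":20,"ta":[32,3,51,40,36,94,28]}
After op 20 (add /h/2 56): {"b":{"bc":30,"gd":1,"hsw":84,"tt":67},"h":[71,10,56,52,42,44,32,86],"mj":{"c":91,"gc":54,"hpb":97,"o":73,"y":50},"n":20,"ta":[32,3,51,40,36,94,28]}
After op 21 (add /mj/or 34): {"b":{"bc":30,"gd":1,"hsw":84,"tt":67},"h":[71,10,56,52,42,44,32,86],"mj":{"c":91,"gc":54,"hpb":97,"o":73,"or":34,"y":50},"n":20,"ta":[32,3,51,40,36,94,28]}
After op 22 (replace /ta/5 97): {"b":{"bc":30,"gd":1,"hsw":84,"tt":67},"h":[71,10,56,52,42,44,32,86],"mj":{"c":91,"gc":54,"hpb":97,"o":73,"or":34,"y":50},"n":20,"ta":[32,3,51,40,36,97,28]}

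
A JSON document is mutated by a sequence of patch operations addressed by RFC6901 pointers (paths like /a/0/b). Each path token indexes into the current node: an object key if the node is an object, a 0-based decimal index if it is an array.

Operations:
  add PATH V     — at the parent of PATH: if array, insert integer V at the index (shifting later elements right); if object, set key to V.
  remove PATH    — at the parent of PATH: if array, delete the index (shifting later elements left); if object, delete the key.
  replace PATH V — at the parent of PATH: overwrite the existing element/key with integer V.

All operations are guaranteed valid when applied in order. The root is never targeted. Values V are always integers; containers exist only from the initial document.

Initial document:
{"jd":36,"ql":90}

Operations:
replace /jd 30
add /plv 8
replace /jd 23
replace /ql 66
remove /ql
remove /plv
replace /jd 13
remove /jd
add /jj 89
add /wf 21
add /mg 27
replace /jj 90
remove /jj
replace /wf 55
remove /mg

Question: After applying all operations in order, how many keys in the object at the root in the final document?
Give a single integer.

Answer: 1

Derivation:
After op 1 (replace /jd 30): {"jd":30,"ql":90}
After op 2 (add /plv 8): {"jd":30,"plv":8,"ql":90}
After op 3 (replace /jd 23): {"jd":23,"plv":8,"ql":90}
After op 4 (replace /ql 66): {"jd":23,"plv":8,"ql":66}
After op 5 (remove /ql): {"jd":23,"plv":8}
After op 6 (remove /plv): {"jd":23}
After op 7 (replace /jd 13): {"jd":13}
After op 8 (remove /jd): {}
After op 9 (add /jj 89): {"jj":89}
After op 10 (add /wf 21): {"jj":89,"wf":21}
After op 11 (add /mg 27): {"jj":89,"mg":27,"wf":21}
After op 12 (replace /jj 90): {"jj":90,"mg":27,"wf":21}
After op 13 (remove /jj): {"mg":27,"wf":21}
After op 14 (replace /wf 55): {"mg":27,"wf":55}
After op 15 (remove /mg): {"wf":55}
Size at the root: 1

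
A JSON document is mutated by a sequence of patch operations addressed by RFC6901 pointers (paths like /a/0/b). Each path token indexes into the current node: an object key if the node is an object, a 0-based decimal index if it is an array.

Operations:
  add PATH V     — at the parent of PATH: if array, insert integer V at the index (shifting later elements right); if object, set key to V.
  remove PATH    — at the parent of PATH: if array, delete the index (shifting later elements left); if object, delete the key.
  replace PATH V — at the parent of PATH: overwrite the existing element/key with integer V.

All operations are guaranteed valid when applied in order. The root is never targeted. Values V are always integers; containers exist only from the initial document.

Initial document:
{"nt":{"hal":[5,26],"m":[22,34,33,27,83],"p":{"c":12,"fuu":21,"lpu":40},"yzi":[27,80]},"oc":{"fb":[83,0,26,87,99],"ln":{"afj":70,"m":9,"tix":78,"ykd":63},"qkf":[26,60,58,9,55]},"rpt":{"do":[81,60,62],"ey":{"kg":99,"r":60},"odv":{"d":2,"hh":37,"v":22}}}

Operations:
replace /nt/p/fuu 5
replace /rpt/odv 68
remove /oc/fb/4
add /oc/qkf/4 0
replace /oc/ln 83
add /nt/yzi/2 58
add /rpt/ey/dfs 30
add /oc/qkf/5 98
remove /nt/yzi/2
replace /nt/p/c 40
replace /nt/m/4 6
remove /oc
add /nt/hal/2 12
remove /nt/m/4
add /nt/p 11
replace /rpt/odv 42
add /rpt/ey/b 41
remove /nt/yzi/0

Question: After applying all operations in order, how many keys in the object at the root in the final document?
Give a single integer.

Answer: 2

Derivation:
After op 1 (replace /nt/p/fuu 5): {"nt":{"hal":[5,26],"m":[22,34,33,27,83],"p":{"c":12,"fuu":5,"lpu":40},"yzi":[27,80]},"oc":{"fb":[83,0,26,87,99],"ln":{"afj":70,"m":9,"tix":78,"ykd":63},"qkf":[26,60,58,9,55]},"rpt":{"do":[81,60,62],"ey":{"kg":99,"r":60},"odv":{"d":2,"hh":37,"v":22}}}
After op 2 (replace /rpt/odv 68): {"nt":{"hal":[5,26],"m":[22,34,33,27,83],"p":{"c":12,"fuu":5,"lpu":40},"yzi":[27,80]},"oc":{"fb":[83,0,26,87,99],"ln":{"afj":70,"m":9,"tix":78,"ykd":63},"qkf":[26,60,58,9,55]},"rpt":{"do":[81,60,62],"ey":{"kg":99,"r":60},"odv":68}}
After op 3 (remove /oc/fb/4): {"nt":{"hal":[5,26],"m":[22,34,33,27,83],"p":{"c":12,"fuu":5,"lpu":40},"yzi":[27,80]},"oc":{"fb":[83,0,26,87],"ln":{"afj":70,"m":9,"tix":78,"ykd":63},"qkf":[26,60,58,9,55]},"rpt":{"do":[81,60,62],"ey":{"kg":99,"r":60},"odv":68}}
After op 4 (add /oc/qkf/4 0): {"nt":{"hal":[5,26],"m":[22,34,33,27,83],"p":{"c":12,"fuu":5,"lpu":40},"yzi":[27,80]},"oc":{"fb":[83,0,26,87],"ln":{"afj":70,"m":9,"tix":78,"ykd":63},"qkf":[26,60,58,9,0,55]},"rpt":{"do":[81,60,62],"ey":{"kg":99,"r":60},"odv":68}}
After op 5 (replace /oc/ln 83): {"nt":{"hal":[5,26],"m":[22,34,33,27,83],"p":{"c":12,"fuu":5,"lpu":40},"yzi":[27,80]},"oc":{"fb":[83,0,26,87],"ln":83,"qkf":[26,60,58,9,0,55]},"rpt":{"do":[81,60,62],"ey":{"kg":99,"r":60},"odv":68}}
After op 6 (add /nt/yzi/2 58): {"nt":{"hal":[5,26],"m":[22,34,33,27,83],"p":{"c":12,"fuu":5,"lpu":40},"yzi":[27,80,58]},"oc":{"fb":[83,0,26,87],"ln":83,"qkf":[26,60,58,9,0,55]},"rpt":{"do":[81,60,62],"ey":{"kg":99,"r":60},"odv":68}}
After op 7 (add /rpt/ey/dfs 30): {"nt":{"hal":[5,26],"m":[22,34,33,27,83],"p":{"c":12,"fuu":5,"lpu":40},"yzi":[27,80,58]},"oc":{"fb":[83,0,26,87],"ln":83,"qkf":[26,60,58,9,0,55]},"rpt":{"do":[81,60,62],"ey":{"dfs":30,"kg":99,"r":60},"odv":68}}
After op 8 (add /oc/qkf/5 98): {"nt":{"hal":[5,26],"m":[22,34,33,27,83],"p":{"c":12,"fuu":5,"lpu":40},"yzi":[27,80,58]},"oc":{"fb":[83,0,26,87],"ln":83,"qkf":[26,60,58,9,0,98,55]},"rpt":{"do":[81,60,62],"ey":{"dfs":30,"kg":99,"r":60},"odv":68}}
After op 9 (remove /nt/yzi/2): {"nt":{"hal":[5,26],"m":[22,34,33,27,83],"p":{"c":12,"fuu":5,"lpu":40},"yzi":[27,80]},"oc":{"fb":[83,0,26,87],"ln":83,"qkf":[26,60,58,9,0,98,55]},"rpt":{"do":[81,60,62],"ey":{"dfs":30,"kg":99,"r":60},"odv":68}}
After op 10 (replace /nt/p/c 40): {"nt":{"hal":[5,26],"m":[22,34,33,27,83],"p":{"c":40,"fuu":5,"lpu":40},"yzi":[27,80]},"oc":{"fb":[83,0,26,87],"ln":83,"qkf":[26,60,58,9,0,98,55]},"rpt":{"do":[81,60,62],"ey":{"dfs":30,"kg":99,"r":60},"odv":68}}
After op 11 (replace /nt/m/4 6): {"nt":{"hal":[5,26],"m":[22,34,33,27,6],"p":{"c":40,"fuu":5,"lpu":40},"yzi":[27,80]},"oc":{"fb":[83,0,26,87],"ln":83,"qkf":[26,60,58,9,0,98,55]},"rpt":{"do":[81,60,62],"ey":{"dfs":30,"kg":99,"r":60},"odv":68}}
After op 12 (remove /oc): {"nt":{"hal":[5,26],"m":[22,34,33,27,6],"p":{"c":40,"fuu":5,"lpu":40},"yzi":[27,80]},"rpt":{"do":[81,60,62],"ey":{"dfs":30,"kg":99,"r":60},"odv":68}}
After op 13 (add /nt/hal/2 12): {"nt":{"hal":[5,26,12],"m":[22,34,33,27,6],"p":{"c":40,"fuu":5,"lpu":40},"yzi":[27,80]},"rpt":{"do":[81,60,62],"ey":{"dfs":30,"kg":99,"r":60},"odv":68}}
After op 14 (remove /nt/m/4): {"nt":{"hal":[5,26,12],"m":[22,34,33,27],"p":{"c":40,"fuu":5,"lpu":40},"yzi":[27,80]},"rpt":{"do":[81,60,62],"ey":{"dfs":30,"kg":99,"r":60},"odv":68}}
After op 15 (add /nt/p 11): {"nt":{"hal":[5,26,12],"m":[22,34,33,27],"p":11,"yzi":[27,80]},"rpt":{"do":[81,60,62],"ey":{"dfs":30,"kg":99,"r":60},"odv":68}}
After op 16 (replace /rpt/odv 42): {"nt":{"hal":[5,26,12],"m":[22,34,33,27],"p":11,"yzi":[27,80]},"rpt":{"do":[81,60,62],"ey":{"dfs":30,"kg":99,"r":60},"odv":42}}
After op 17 (add /rpt/ey/b 41): {"nt":{"hal":[5,26,12],"m":[22,34,33,27],"p":11,"yzi":[27,80]},"rpt":{"do":[81,60,62],"ey":{"b":41,"dfs":30,"kg":99,"r":60},"odv":42}}
After op 18 (remove /nt/yzi/0): {"nt":{"hal":[5,26,12],"m":[22,34,33,27],"p":11,"yzi":[80]},"rpt":{"do":[81,60,62],"ey":{"b":41,"dfs":30,"kg":99,"r":60},"odv":42}}
Size at the root: 2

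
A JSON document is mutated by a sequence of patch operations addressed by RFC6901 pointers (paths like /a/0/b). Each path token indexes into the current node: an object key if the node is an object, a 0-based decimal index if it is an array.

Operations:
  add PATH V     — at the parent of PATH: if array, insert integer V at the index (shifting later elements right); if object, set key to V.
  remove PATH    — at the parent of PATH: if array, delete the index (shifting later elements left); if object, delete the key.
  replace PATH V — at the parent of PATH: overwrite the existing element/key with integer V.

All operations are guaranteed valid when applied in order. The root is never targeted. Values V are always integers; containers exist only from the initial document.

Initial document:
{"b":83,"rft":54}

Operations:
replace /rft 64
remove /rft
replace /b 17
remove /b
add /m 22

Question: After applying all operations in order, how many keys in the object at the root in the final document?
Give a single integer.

After op 1 (replace /rft 64): {"b":83,"rft":64}
After op 2 (remove /rft): {"b":83}
After op 3 (replace /b 17): {"b":17}
After op 4 (remove /b): {}
After op 5 (add /m 22): {"m":22}
Size at the root: 1

Answer: 1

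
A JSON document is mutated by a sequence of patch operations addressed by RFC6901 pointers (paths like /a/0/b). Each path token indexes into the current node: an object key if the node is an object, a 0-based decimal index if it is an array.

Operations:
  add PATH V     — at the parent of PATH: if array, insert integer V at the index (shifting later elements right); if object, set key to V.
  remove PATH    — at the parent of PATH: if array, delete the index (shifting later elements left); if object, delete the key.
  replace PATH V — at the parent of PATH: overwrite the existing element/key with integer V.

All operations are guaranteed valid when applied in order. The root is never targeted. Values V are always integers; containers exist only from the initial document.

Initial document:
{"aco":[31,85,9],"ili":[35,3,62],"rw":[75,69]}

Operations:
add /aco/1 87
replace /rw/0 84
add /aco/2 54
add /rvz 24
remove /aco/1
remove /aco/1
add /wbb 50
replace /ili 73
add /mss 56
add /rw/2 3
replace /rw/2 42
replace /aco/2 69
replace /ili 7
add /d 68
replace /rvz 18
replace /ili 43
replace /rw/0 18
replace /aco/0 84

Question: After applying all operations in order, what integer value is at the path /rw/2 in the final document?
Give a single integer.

After op 1 (add /aco/1 87): {"aco":[31,87,85,9],"ili":[35,3,62],"rw":[75,69]}
After op 2 (replace /rw/0 84): {"aco":[31,87,85,9],"ili":[35,3,62],"rw":[84,69]}
After op 3 (add /aco/2 54): {"aco":[31,87,54,85,9],"ili":[35,3,62],"rw":[84,69]}
After op 4 (add /rvz 24): {"aco":[31,87,54,85,9],"ili":[35,3,62],"rvz":24,"rw":[84,69]}
After op 5 (remove /aco/1): {"aco":[31,54,85,9],"ili":[35,3,62],"rvz":24,"rw":[84,69]}
After op 6 (remove /aco/1): {"aco":[31,85,9],"ili":[35,3,62],"rvz":24,"rw":[84,69]}
After op 7 (add /wbb 50): {"aco":[31,85,9],"ili":[35,3,62],"rvz":24,"rw":[84,69],"wbb":50}
After op 8 (replace /ili 73): {"aco":[31,85,9],"ili":73,"rvz":24,"rw":[84,69],"wbb":50}
After op 9 (add /mss 56): {"aco":[31,85,9],"ili":73,"mss":56,"rvz":24,"rw":[84,69],"wbb":50}
After op 10 (add /rw/2 3): {"aco":[31,85,9],"ili":73,"mss":56,"rvz":24,"rw":[84,69,3],"wbb":50}
After op 11 (replace /rw/2 42): {"aco":[31,85,9],"ili":73,"mss":56,"rvz":24,"rw":[84,69,42],"wbb":50}
After op 12 (replace /aco/2 69): {"aco":[31,85,69],"ili":73,"mss":56,"rvz":24,"rw":[84,69,42],"wbb":50}
After op 13 (replace /ili 7): {"aco":[31,85,69],"ili":7,"mss":56,"rvz":24,"rw":[84,69,42],"wbb":50}
After op 14 (add /d 68): {"aco":[31,85,69],"d":68,"ili":7,"mss":56,"rvz":24,"rw":[84,69,42],"wbb":50}
After op 15 (replace /rvz 18): {"aco":[31,85,69],"d":68,"ili":7,"mss":56,"rvz":18,"rw":[84,69,42],"wbb":50}
After op 16 (replace /ili 43): {"aco":[31,85,69],"d":68,"ili":43,"mss":56,"rvz":18,"rw":[84,69,42],"wbb":50}
After op 17 (replace /rw/0 18): {"aco":[31,85,69],"d":68,"ili":43,"mss":56,"rvz":18,"rw":[18,69,42],"wbb":50}
After op 18 (replace /aco/0 84): {"aco":[84,85,69],"d":68,"ili":43,"mss":56,"rvz":18,"rw":[18,69,42],"wbb":50}
Value at /rw/2: 42

Answer: 42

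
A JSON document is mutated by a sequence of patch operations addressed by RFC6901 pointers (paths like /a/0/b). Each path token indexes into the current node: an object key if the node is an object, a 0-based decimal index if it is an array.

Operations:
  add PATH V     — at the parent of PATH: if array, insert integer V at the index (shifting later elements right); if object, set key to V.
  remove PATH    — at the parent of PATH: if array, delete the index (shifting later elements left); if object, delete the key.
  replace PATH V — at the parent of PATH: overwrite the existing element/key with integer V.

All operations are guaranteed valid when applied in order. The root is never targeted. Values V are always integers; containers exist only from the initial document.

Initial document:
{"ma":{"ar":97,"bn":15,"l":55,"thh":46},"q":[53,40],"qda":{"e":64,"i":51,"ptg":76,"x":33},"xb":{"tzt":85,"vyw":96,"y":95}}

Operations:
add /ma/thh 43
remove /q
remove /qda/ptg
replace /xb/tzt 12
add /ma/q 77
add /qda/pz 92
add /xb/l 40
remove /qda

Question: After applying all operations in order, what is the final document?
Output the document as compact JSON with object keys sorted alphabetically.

Answer: {"ma":{"ar":97,"bn":15,"l":55,"q":77,"thh":43},"xb":{"l":40,"tzt":12,"vyw":96,"y":95}}

Derivation:
After op 1 (add /ma/thh 43): {"ma":{"ar":97,"bn":15,"l":55,"thh":43},"q":[53,40],"qda":{"e":64,"i":51,"ptg":76,"x":33},"xb":{"tzt":85,"vyw":96,"y":95}}
After op 2 (remove /q): {"ma":{"ar":97,"bn":15,"l":55,"thh":43},"qda":{"e":64,"i":51,"ptg":76,"x":33},"xb":{"tzt":85,"vyw":96,"y":95}}
After op 3 (remove /qda/ptg): {"ma":{"ar":97,"bn":15,"l":55,"thh":43},"qda":{"e":64,"i":51,"x":33},"xb":{"tzt":85,"vyw":96,"y":95}}
After op 4 (replace /xb/tzt 12): {"ma":{"ar":97,"bn":15,"l":55,"thh":43},"qda":{"e":64,"i":51,"x":33},"xb":{"tzt":12,"vyw":96,"y":95}}
After op 5 (add /ma/q 77): {"ma":{"ar":97,"bn":15,"l":55,"q":77,"thh":43},"qda":{"e":64,"i":51,"x":33},"xb":{"tzt":12,"vyw":96,"y":95}}
After op 6 (add /qda/pz 92): {"ma":{"ar":97,"bn":15,"l":55,"q":77,"thh":43},"qda":{"e":64,"i":51,"pz":92,"x":33},"xb":{"tzt":12,"vyw":96,"y":95}}
After op 7 (add /xb/l 40): {"ma":{"ar":97,"bn":15,"l":55,"q":77,"thh":43},"qda":{"e":64,"i":51,"pz":92,"x":33},"xb":{"l":40,"tzt":12,"vyw":96,"y":95}}
After op 8 (remove /qda): {"ma":{"ar":97,"bn":15,"l":55,"q":77,"thh":43},"xb":{"l":40,"tzt":12,"vyw":96,"y":95}}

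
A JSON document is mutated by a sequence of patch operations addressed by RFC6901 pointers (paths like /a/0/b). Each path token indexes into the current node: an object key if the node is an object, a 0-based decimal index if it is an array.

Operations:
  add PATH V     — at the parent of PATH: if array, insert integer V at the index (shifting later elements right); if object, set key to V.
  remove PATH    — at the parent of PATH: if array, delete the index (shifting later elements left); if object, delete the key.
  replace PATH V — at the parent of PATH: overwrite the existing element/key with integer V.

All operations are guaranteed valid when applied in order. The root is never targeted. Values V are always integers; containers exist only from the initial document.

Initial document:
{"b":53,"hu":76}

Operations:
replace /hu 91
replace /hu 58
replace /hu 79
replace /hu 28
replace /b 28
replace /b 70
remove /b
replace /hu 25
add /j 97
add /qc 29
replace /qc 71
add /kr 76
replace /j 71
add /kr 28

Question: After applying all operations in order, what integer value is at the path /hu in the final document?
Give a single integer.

Answer: 25

Derivation:
After op 1 (replace /hu 91): {"b":53,"hu":91}
After op 2 (replace /hu 58): {"b":53,"hu":58}
After op 3 (replace /hu 79): {"b":53,"hu":79}
After op 4 (replace /hu 28): {"b":53,"hu":28}
After op 5 (replace /b 28): {"b":28,"hu":28}
After op 6 (replace /b 70): {"b":70,"hu":28}
After op 7 (remove /b): {"hu":28}
After op 8 (replace /hu 25): {"hu":25}
After op 9 (add /j 97): {"hu":25,"j":97}
After op 10 (add /qc 29): {"hu":25,"j":97,"qc":29}
After op 11 (replace /qc 71): {"hu":25,"j":97,"qc":71}
After op 12 (add /kr 76): {"hu":25,"j":97,"kr":76,"qc":71}
After op 13 (replace /j 71): {"hu":25,"j":71,"kr":76,"qc":71}
After op 14 (add /kr 28): {"hu":25,"j":71,"kr":28,"qc":71}
Value at /hu: 25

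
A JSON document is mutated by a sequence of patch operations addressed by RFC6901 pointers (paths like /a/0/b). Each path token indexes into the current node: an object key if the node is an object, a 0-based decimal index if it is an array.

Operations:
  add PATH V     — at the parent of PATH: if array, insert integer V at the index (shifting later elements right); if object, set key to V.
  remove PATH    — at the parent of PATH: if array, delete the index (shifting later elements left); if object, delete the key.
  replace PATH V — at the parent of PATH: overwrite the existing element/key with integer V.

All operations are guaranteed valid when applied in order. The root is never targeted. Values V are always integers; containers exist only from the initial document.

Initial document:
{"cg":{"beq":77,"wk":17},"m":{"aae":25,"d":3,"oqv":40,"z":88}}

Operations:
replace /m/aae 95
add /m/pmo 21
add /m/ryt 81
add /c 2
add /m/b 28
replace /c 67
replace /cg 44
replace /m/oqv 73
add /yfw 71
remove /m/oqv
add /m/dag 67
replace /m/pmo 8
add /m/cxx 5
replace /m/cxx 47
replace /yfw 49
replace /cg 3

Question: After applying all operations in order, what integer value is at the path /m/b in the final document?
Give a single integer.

Answer: 28

Derivation:
After op 1 (replace /m/aae 95): {"cg":{"beq":77,"wk":17},"m":{"aae":95,"d":3,"oqv":40,"z":88}}
After op 2 (add /m/pmo 21): {"cg":{"beq":77,"wk":17},"m":{"aae":95,"d":3,"oqv":40,"pmo":21,"z":88}}
After op 3 (add /m/ryt 81): {"cg":{"beq":77,"wk":17},"m":{"aae":95,"d":3,"oqv":40,"pmo":21,"ryt":81,"z":88}}
After op 4 (add /c 2): {"c":2,"cg":{"beq":77,"wk":17},"m":{"aae":95,"d":3,"oqv":40,"pmo":21,"ryt":81,"z":88}}
After op 5 (add /m/b 28): {"c":2,"cg":{"beq":77,"wk":17},"m":{"aae":95,"b":28,"d":3,"oqv":40,"pmo":21,"ryt":81,"z":88}}
After op 6 (replace /c 67): {"c":67,"cg":{"beq":77,"wk":17},"m":{"aae":95,"b":28,"d":3,"oqv":40,"pmo":21,"ryt":81,"z":88}}
After op 7 (replace /cg 44): {"c":67,"cg":44,"m":{"aae":95,"b":28,"d":3,"oqv":40,"pmo":21,"ryt":81,"z":88}}
After op 8 (replace /m/oqv 73): {"c":67,"cg":44,"m":{"aae":95,"b":28,"d":3,"oqv":73,"pmo":21,"ryt":81,"z":88}}
After op 9 (add /yfw 71): {"c":67,"cg":44,"m":{"aae":95,"b":28,"d":3,"oqv":73,"pmo":21,"ryt":81,"z":88},"yfw":71}
After op 10 (remove /m/oqv): {"c":67,"cg":44,"m":{"aae":95,"b":28,"d":3,"pmo":21,"ryt":81,"z":88},"yfw":71}
After op 11 (add /m/dag 67): {"c":67,"cg":44,"m":{"aae":95,"b":28,"d":3,"dag":67,"pmo":21,"ryt":81,"z":88},"yfw":71}
After op 12 (replace /m/pmo 8): {"c":67,"cg":44,"m":{"aae":95,"b":28,"d":3,"dag":67,"pmo":8,"ryt":81,"z":88},"yfw":71}
After op 13 (add /m/cxx 5): {"c":67,"cg":44,"m":{"aae":95,"b":28,"cxx":5,"d":3,"dag":67,"pmo":8,"ryt":81,"z":88},"yfw":71}
After op 14 (replace /m/cxx 47): {"c":67,"cg":44,"m":{"aae":95,"b":28,"cxx":47,"d":3,"dag":67,"pmo":8,"ryt":81,"z":88},"yfw":71}
After op 15 (replace /yfw 49): {"c":67,"cg":44,"m":{"aae":95,"b":28,"cxx":47,"d":3,"dag":67,"pmo":8,"ryt":81,"z":88},"yfw":49}
After op 16 (replace /cg 3): {"c":67,"cg":3,"m":{"aae":95,"b":28,"cxx":47,"d":3,"dag":67,"pmo":8,"ryt":81,"z":88},"yfw":49}
Value at /m/b: 28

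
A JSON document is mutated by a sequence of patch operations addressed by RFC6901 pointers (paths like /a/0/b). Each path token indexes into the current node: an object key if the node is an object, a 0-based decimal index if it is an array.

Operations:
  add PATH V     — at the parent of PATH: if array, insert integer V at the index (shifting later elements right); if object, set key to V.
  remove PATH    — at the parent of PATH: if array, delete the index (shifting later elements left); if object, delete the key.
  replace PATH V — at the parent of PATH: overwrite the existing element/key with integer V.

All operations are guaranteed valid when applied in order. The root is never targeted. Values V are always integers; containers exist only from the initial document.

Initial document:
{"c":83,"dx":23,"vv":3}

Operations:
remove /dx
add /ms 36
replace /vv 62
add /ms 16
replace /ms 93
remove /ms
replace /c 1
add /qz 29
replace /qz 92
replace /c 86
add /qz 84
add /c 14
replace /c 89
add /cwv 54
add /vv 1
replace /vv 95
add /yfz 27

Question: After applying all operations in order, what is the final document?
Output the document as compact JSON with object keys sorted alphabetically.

After op 1 (remove /dx): {"c":83,"vv":3}
After op 2 (add /ms 36): {"c":83,"ms":36,"vv":3}
After op 3 (replace /vv 62): {"c":83,"ms":36,"vv":62}
After op 4 (add /ms 16): {"c":83,"ms":16,"vv":62}
After op 5 (replace /ms 93): {"c":83,"ms":93,"vv":62}
After op 6 (remove /ms): {"c":83,"vv":62}
After op 7 (replace /c 1): {"c":1,"vv":62}
After op 8 (add /qz 29): {"c":1,"qz":29,"vv":62}
After op 9 (replace /qz 92): {"c":1,"qz":92,"vv":62}
After op 10 (replace /c 86): {"c":86,"qz":92,"vv":62}
After op 11 (add /qz 84): {"c":86,"qz":84,"vv":62}
After op 12 (add /c 14): {"c":14,"qz":84,"vv":62}
After op 13 (replace /c 89): {"c":89,"qz":84,"vv":62}
After op 14 (add /cwv 54): {"c":89,"cwv":54,"qz":84,"vv":62}
After op 15 (add /vv 1): {"c":89,"cwv":54,"qz":84,"vv":1}
After op 16 (replace /vv 95): {"c":89,"cwv":54,"qz":84,"vv":95}
After op 17 (add /yfz 27): {"c":89,"cwv":54,"qz":84,"vv":95,"yfz":27}

Answer: {"c":89,"cwv":54,"qz":84,"vv":95,"yfz":27}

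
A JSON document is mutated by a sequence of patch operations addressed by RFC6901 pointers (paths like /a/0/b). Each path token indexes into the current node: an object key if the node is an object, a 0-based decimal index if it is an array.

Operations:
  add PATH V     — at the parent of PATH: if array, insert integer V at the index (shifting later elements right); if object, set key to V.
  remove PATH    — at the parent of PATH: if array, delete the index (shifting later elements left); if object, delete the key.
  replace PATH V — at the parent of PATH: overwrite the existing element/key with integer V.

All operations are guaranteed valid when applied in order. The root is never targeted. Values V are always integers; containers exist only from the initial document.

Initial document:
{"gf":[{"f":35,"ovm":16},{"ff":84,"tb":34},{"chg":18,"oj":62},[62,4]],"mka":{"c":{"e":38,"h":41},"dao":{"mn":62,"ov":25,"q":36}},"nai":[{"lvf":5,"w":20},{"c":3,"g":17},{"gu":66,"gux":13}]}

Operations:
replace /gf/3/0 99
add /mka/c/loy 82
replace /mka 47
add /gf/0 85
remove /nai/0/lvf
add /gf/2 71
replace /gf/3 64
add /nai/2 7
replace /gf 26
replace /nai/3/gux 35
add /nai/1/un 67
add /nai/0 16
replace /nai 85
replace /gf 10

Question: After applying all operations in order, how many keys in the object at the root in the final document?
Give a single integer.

After op 1 (replace /gf/3/0 99): {"gf":[{"f":35,"ovm":16},{"ff":84,"tb":34},{"chg":18,"oj":62},[99,4]],"mka":{"c":{"e":38,"h":41},"dao":{"mn":62,"ov":25,"q":36}},"nai":[{"lvf":5,"w":20},{"c":3,"g":17},{"gu":66,"gux":13}]}
After op 2 (add /mka/c/loy 82): {"gf":[{"f":35,"ovm":16},{"ff":84,"tb":34},{"chg":18,"oj":62},[99,4]],"mka":{"c":{"e":38,"h":41,"loy":82},"dao":{"mn":62,"ov":25,"q":36}},"nai":[{"lvf":5,"w":20},{"c":3,"g":17},{"gu":66,"gux":13}]}
After op 3 (replace /mka 47): {"gf":[{"f":35,"ovm":16},{"ff":84,"tb":34},{"chg":18,"oj":62},[99,4]],"mka":47,"nai":[{"lvf":5,"w":20},{"c":3,"g":17},{"gu":66,"gux":13}]}
After op 4 (add /gf/0 85): {"gf":[85,{"f":35,"ovm":16},{"ff":84,"tb":34},{"chg":18,"oj":62},[99,4]],"mka":47,"nai":[{"lvf":5,"w":20},{"c":3,"g":17},{"gu":66,"gux":13}]}
After op 5 (remove /nai/0/lvf): {"gf":[85,{"f":35,"ovm":16},{"ff":84,"tb":34},{"chg":18,"oj":62},[99,4]],"mka":47,"nai":[{"w":20},{"c":3,"g":17},{"gu":66,"gux":13}]}
After op 6 (add /gf/2 71): {"gf":[85,{"f":35,"ovm":16},71,{"ff":84,"tb":34},{"chg":18,"oj":62},[99,4]],"mka":47,"nai":[{"w":20},{"c":3,"g":17},{"gu":66,"gux":13}]}
After op 7 (replace /gf/3 64): {"gf":[85,{"f":35,"ovm":16},71,64,{"chg":18,"oj":62},[99,4]],"mka":47,"nai":[{"w":20},{"c":3,"g":17},{"gu":66,"gux":13}]}
After op 8 (add /nai/2 7): {"gf":[85,{"f":35,"ovm":16},71,64,{"chg":18,"oj":62},[99,4]],"mka":47,"nai":[{"w":20},{"c":3,"g":17},7,{"gu":66,"gux":13}]}
After op 9 (replace /gf 26): {"gf":26,"mka":47,"nai":[{"w":20},{"c":3,"g":17},7,{"gu":66,"gux":13}]}
After op 10 (replace /nai/3/gux 35): {"gf":26,"mka":47,"nai":[{"w":20},{"c":3,"g":17},7,{"gu":66,"gux":35}]}
After op 11 (add /nai/1/un 67): {"gf":26,"mka":47,"nai":[{"w":20},{"c":3,"g":17,"un":67},7,{"gu":66,"gux":35}]}
After op 12 (add /nai/0 16): {"gf":26,"mka":47,"nai":[16,{"w":20},{"c":3,"g":17,"un":67},7,{"gu":66,"gux":35}]}
After op 13 (replace /nai 85): {"gf":26,"mka":47,"nai":85}
After op 14 (replace /gf 10): {"gf":10,"mka":47,"nai":85}
Size at the root: 3

Answer: 3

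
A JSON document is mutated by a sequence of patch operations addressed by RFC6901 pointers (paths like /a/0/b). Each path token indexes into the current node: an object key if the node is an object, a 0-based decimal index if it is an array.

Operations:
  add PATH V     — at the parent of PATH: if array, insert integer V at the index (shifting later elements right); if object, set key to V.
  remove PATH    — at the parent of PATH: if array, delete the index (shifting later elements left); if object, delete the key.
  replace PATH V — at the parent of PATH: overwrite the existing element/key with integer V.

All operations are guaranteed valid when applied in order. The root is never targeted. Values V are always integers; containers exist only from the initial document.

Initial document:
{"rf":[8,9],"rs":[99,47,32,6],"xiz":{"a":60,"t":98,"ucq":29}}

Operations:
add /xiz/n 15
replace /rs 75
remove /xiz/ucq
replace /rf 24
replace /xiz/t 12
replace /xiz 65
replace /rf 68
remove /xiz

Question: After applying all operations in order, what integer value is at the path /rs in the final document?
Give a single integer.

Answer: 75

Derivation:
After op 1 (add /xiz/n 15): {"rf":[8,9],"rs":[99,47,32,6],"xiz":{"a":60,"n":15,"t":98,"ucq":29}}
After op 2 (replace /rs 75): {"rf":[8,9],"rs":75,"xiz":{"a":60,"n":15,"t":98,"ucq":29}}
After op 3 (remove /xiz/ucq): {"rf":[8,9],"rs":75,"xiz":{"a":60,"n":15,"t":98}}
After op 4 (replace /rf 24): {"rf":24,"rs":75,"xiz":{"a":60,"n":15,"t":98}}
After op 5 (replace /xiz/t 12): {"rf":24,"rs":75,"xiz":{"a":60,"n":15,"t":12}}
After op 6 (replace /xiz 65): {"rf":24,"rs":75,"xiz":65}
After op 7 (replace /rf 68): {"rf":68,"rs":75,"xiz":65}
After op 8 (remove /xiz): {"rf":68,"rs":75}
Value at /rs: 75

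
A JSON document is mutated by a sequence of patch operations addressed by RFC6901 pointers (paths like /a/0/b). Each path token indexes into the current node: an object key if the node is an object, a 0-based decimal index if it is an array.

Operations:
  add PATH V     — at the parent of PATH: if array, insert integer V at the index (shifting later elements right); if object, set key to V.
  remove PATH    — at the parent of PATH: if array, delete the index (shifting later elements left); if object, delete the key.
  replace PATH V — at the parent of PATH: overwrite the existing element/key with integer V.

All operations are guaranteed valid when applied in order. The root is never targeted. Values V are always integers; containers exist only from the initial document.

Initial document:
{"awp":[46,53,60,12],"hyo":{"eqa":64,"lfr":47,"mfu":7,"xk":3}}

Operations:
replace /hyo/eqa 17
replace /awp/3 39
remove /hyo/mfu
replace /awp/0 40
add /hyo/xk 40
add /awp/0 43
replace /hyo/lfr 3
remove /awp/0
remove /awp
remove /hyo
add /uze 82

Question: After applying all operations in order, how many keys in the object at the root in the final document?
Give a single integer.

After op 1 (replace /hyo/eqa 17): {"awp":[46,53,60,12],"hyo":{"eqa":17,"lfr":47,"mfu":7,"xk":3}}
After op 2 (replace /awp/3 39): {"awp":[46,53,60,39],"hyo":{"eqa":17,"lfr":47,"mfu":7,"xk":3}}
After op 3 (remove /hyo/mfu): {"awp":[46,53,60,39],"hyo":{"eqa":17,"lfr":47,"xk":3}}
After op 4 (replace /awp/0 40): {"awp":[40,53,60,39],"hyo":{"eqa":17,"lfr":47,"xk":3}}
After op 5 (add /hyo/xk 40): {"awp":[40,53,60,39],"hyo":{"eqa":17,"lfr":47,"xk":40}}
After op 6 (add /awp/0 43): {"awp":[43,40,53,60,39],"hyo":{"eqa":17,"lfr":47,"xk":40}}
After op 7 (replace /hyo/lfr 3): {"awp":[43,40,53,60,39],"hyo":{"eqa":17,"lfr":3,"xk":40}}
After op 8 (remove /awp/0): {"awp":[40,53,60,39],"hyo":{"eqa":17,"lfr":3,"xk":40}}
After op 9 (remove /awp): {"hyo":{"eqa":17,"lfr":3,"xk":40}}
After op 10 (remove /hyo): {}
After op 11 (add /uze 82): {"uze":82}
Size at the root: 1

Answer: 1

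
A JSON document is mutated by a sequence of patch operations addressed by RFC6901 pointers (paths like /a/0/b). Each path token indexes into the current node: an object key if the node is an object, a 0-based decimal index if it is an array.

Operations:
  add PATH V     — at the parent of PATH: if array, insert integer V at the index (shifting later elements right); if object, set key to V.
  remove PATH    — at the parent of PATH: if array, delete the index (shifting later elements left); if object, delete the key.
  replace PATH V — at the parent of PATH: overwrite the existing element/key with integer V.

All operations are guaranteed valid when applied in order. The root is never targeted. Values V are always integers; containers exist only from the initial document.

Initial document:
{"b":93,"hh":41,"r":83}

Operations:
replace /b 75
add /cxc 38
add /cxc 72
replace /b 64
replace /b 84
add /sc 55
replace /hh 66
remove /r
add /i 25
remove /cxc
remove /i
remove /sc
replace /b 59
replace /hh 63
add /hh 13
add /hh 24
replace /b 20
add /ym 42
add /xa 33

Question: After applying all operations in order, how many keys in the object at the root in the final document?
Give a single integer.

After op 1 (replace /b 75): {"b":75,"hh":41,"r":83}
After op 2 (add /cxc 38): {"b":75,"cxc":38,"hh":41,"r":83}
After op 3 (add /cxc 72): {"b":75,"cxc":72,"hh":41,"r":83}
After op 4 (replace /b 64): {"b":64,"cxc":72,"hh":41,"r":83}
After op 5 (replace /b 84): {"b":84,"cxc":72,"hh":41,"r":83}
After op 6 (add /sc 55): {"b":84,"cxc":72,"hh":41,"r":83,"sc":55}
After op 7 (replace /hh 66): {"b":84,"cxc":72,"hh":66,"r":83,"sc":55}
After op 8 (remove /r): {"b":84,"cxc":72,"hh":66,"sc":55}
After op 9 (add /i 25): {"b":84,"cxc":72,"hh":66,"i":25,"sc":55}
After op 10 (remove /cxc): {"b":84,"hh":66,"i":25,"sc":55}
After op 11 (remove /i): {"b":84,"hh":66,"sc":55}
After op 12 (remove /sc): {"b":84,"hh":66}
After op 13 (replace /b 59): {"b":59,"hh":66}
After op 14 (replace /hh 63): {"b":59,"hh":63}
After op 15 (add /hh 13): {"b":59,"hh":13}
After op 16 (add /hh 24): {"b":59,"hh":24}
After op 17 (replace /b 20): {"b":20,"hh":24}
After op 18 (add /ym 42): {"b":20,"hh":24,"ym":42}
After op 19 (add /xa 33): {"b":20,"hh":24,"xa":33,"ym":42}
Size at the root: 4

Answer: 4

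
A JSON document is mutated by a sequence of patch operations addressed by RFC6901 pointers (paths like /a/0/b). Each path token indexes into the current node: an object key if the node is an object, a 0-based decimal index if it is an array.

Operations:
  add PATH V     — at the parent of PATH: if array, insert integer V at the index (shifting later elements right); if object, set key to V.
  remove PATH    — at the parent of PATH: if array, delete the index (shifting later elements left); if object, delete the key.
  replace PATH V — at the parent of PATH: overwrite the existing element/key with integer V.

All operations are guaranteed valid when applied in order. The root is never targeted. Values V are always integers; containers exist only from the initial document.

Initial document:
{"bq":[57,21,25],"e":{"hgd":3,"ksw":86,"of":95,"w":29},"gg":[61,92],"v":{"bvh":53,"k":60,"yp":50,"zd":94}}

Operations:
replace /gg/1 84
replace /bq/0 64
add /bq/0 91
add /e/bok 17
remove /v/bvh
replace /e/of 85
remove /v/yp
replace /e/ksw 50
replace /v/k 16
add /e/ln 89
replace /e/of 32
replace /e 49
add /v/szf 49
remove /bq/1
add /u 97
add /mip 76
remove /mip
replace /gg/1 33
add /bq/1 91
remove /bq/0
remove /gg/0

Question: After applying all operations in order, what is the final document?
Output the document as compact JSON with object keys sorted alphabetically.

After op 1 (replace /gg/1 84): {"bq":[57,21,25],"e":{"hgd":3,"ksw":86,"of":95,"w":29},"gg":[61,84],"v":{"bvh":53,"k":60,"yp":50,"zd":94}}
After op 2 (replace /bq/0 64): {"bq":[64,21,25],"e":{"hgd":3,"ksw":86,"of":95,"w":29},"gg":[61,84],"v":{"bvh":53,"k":60,"yp":50,"zd":94}}
After op 3 (add /bq/0 91): {"bq":[91,64,21,25],"e":{"hgd":3,"ksw":86,"of":95,"w":29},"gg":[61,84],"v":{"bvh":53,"k":60,"yp":50,"zd":94}}
After op 4 (add /e/bok 17): {"bq":[91,64,21,25],"e":{"bok":17,"hgd":3,"ksw":86,"of":95,"w":29},"gg":[61,84],"v":{"bvh":53,"k":60,"yp":50,"zd":94}}
After op 5 (remove /v/bvh): {"bq":[91,64,21,25],"e":{"bok":17,"hgd":3,"ksw":86,"of":95,"w":29},"gg":[61,84],"v":{"k":60,"yp":50,"zd":94}}
After op 6 (replace /e/of 85): {"bq":[91,64,21,25],"e":{"bok":17,"hgd":3,"ksw":86,"of":85,"w":29},"gg":[61,84],"v":{"k":60,"yp":50,"zd":94}}
After op 7 (remove /v/yp): {"bq":[91,64,21,25],"e":{"bok":17,"hgd":3,"ksw":86,"of":85,"w":29},"gg":[61,84],"v":{"k":60,"zd":94}}
After op 8 (replace /e/ksw 50): {"bq":[91,64,21,25],"e":{"bok":17,"hgd":3,"ksw":50,"of":85,"w":29},"gg":[61,84],"v":{"k":60,"zd":94}}
After op 9 (replace /v/k 16): {"bq":[91,64,21,25],"e":{"bok":17,"hgd":3,"ksw":50,"of":85,"w":29},"gg":[61,84],"v":{"k":16,"zd":94}}
After op 10 (add /e/ln 89): {"bq":[91,64,21,25],"e":{"bok":17,"hgd":3,"ksw":50,"ln":89,"of":85,"w":29},"gg":[61,84],"v":{"k":16,"zd":94}}
After op 11 (replace /e/of 32): {"bq":[91,64,21,25],"e":{"bok":17,"hgd":3,"ksw":50,"ln":89,"of":32,"w":29},"gg":[61,84],"v":{"k":16,"zd":94}}
After op 12 (replace /e 49): {"bq":[91,64,21,25],"e":49,"gg":[61,84],"v":{"k":16,"zd":94}}
After op 13 (add /v/szf 49): {"bq":[91,64,21,25],"e":49,"gg":[61,84],"v":{"k":16,"szf":49,"zd":94}}
After op 14 (remove /bq/1): {"bq":[91,21,25],"e":49,"gg":[61,84],"v":{"k":16,"szf":49,"zd":94}}
After op 15 (add /u 97): {"bq":[91,21,25],"e":49,"gg":[61,84],"u":97,"v":{"k":16,"szf":49,"zd":94}}
After op 16 (add /mip 76): {"bq":[91,21,25],"e":49,"gg":[61,84],"mip":76,"u":97,"v":{"k":16,"szf":49,"zd":94}}
After op 17 (remove /mip): {"bq":[91,21,25],"e":49,"gg":[61,84],"u":97,"v":{"k":16,"szf":49,"zd":94}}
After op 18 (replace /gg/1 33): {"bq":[91,21,25],"e":49,"gg":[61,33],"u":97,"v":{"k":16,"szf":49,"zd":94}}
After op 19 (add /bq/1 91): {"bq":[91,91,21,25],"e":49,"gg":[61,33],"u":97,"v":{"k":16,"szf":49,"zd":94}}
After op 20 (remove /bq/0): {"bq":[91,21,25],"e":49,"gg":[61,33],"u":97,"v":{"k":16,"szf":49,"zd":94}}
After op 21 (remove /gg/0): {"bq":[91,21,25],"e":49,"gg":[33],"u":97,"v":{"k":16,"szf":49,"zd":94}}

Answer: {"bq":[91,21,25],"e":49,"gg":[33],"u":97,"v":{"k":16,"szf":49,"zd":94}}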